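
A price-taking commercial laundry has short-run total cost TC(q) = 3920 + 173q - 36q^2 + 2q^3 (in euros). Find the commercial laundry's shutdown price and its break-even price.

Shutdown price = €11; break-even price = €341

AVC = 173 - 36q + 2q^2; minimized at q = 9, giving min AVC = €11. That is the shutdown price.
ATC = 3920/q + 173 - 36q + 2q^2. Setting dATC/dq = −3920/q^2 − 36 + 4q = 0 gives q = 14 (since 4·14^3 − 36·14^2 = 3920).
min ATC = 3920/14 + 173 − 36·14 + 2·14^2 = €341. That is the break-even price.
For €11 ≤ P < €341 the firm produces at a loss; below €11 it shuts down.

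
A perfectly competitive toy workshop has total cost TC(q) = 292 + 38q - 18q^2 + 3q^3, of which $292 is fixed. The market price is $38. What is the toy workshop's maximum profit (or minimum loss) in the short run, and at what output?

AVC = 38 - 18q + 3q^2; min AVC = $11 at q = 3. Since P = $38 ≥ min AVC, the firm produces.
With MC = 38 - 36q + 9q^2, P = MC on the upward-sloping part at q* = 4.
TR = 38·4 = 152. TC = 292 + 56 = 348. Profit = 152 − 348 = -$196.
Shutting down would mean losing the fixed cost of $292, so operating at a loss of $196 is better by $96.

Profit = -$196 at q = 4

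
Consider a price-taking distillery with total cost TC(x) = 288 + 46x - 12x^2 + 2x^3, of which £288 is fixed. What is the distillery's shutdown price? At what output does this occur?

£28 per unit, at x = 3

The shutdown price is the minimum of AVC. VC = 46x - 12x^2 + 2x^3, so AVC = 46 - 12x + 2x^2.
dAVC/dx = -12 + 4x = 0 gives x = 3. min AVC = 46 - 12·3 + 2·3^2 = 28.
So the shutdown price is £28.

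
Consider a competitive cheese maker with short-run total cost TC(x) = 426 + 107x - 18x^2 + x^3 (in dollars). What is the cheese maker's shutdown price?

The shutdown price is the minimum of AVC. VC = 107x - 18x^2 + x^3, so AVC = 107 - 18x + x^2.
At the minimum of AVC, MC = AVC. MC = 107 - 36x + 3x^2; setting MC = AVC gives 2x^2 - 18x = 0, so x = 9. min AVC = 26.
The firm shuts down for any P below $26.

$26 per unit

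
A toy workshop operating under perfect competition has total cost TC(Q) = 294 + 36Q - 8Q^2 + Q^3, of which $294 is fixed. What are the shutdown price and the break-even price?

Shutdown price = min AVC. AVC = 36 - 8Q + Q^2, with vertex at Q = 4 and minimum $20.
ATC = 294/Q + 36 - 8Q + Q^2. Setting dATC/dQ = −294/Q^2 − 8 + 2Q = 0 gives Q = 7 (since 2·7^3 − 8·7^2 = 294).
min ATC = 294/7 + 36 − 8·7 + 7^2 = $71. That is the break-even price.
For $20 ≤ P < $71 the firm produces at a loss; below $20 it shuts down.

Shutdown price = $20; break-even price = $71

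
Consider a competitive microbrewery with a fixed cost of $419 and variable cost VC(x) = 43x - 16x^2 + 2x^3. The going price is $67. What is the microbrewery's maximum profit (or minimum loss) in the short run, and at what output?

AVC = 43 - 16x + 2x^2 has its minimum $11 at x = 4; price $67 clears that bar, so the firm operates.
With MC = 43 - 32x + 6x^2, P = MC on the upward-sloping part at x* = 6.
TR = 67·6 = 402. TC = 419 + 114 = 533. Profit = 402 − 533 = -$131.
That loss of $131 beats the $419 the firm would lose by shutting down; producing recovers $288 of fixed cost.

Profit = -$131 at x = 6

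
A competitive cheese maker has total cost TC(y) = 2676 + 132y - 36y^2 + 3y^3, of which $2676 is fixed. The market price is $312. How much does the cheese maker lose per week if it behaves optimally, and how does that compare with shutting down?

AVC = 132 - 36y + 3y^2; min AVC = $24 at y = 6. Since P = $312 ≥ min AVC, the firm produces.
MC = 132 - 72y + 9y^2. Setting P = MC and taking the root on the rising branch gives y* = 10.
TR = 312·10 = 3120. TC = 2676 + 720 = 3396. Profit = 3120 − 3396 = -$276.
By producing, the firm covers all variable cost plus $2400 of fixed cost; shutting down would lose the full $2676.

Profit = -$276 at y = 10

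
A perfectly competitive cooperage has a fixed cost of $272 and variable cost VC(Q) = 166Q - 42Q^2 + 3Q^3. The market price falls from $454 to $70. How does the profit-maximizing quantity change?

AVC = 166 - 42Q + 3Q^2, minimized at Q = 7 where min AVC = $19. MC = 166 - 84Q + 9Q^2.
At P = $454 ≥ min AVC, set P = MC on the rising branch: Q = 12.
At P = $70 ≥ min AVC, set P = MC: Q = 8. The firm stays open but cuts output.

Output falls from 12 to 8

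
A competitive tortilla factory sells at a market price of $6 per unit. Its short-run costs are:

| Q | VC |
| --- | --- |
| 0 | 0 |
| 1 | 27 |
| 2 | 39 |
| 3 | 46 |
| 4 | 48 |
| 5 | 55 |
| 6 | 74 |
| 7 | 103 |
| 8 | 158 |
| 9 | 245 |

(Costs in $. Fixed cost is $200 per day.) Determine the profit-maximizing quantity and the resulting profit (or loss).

Q = 0 (shut down); profit = -$200

Compute π = P·Q − TC at each output: Q=0: -200; Q=1: -221; Q=2: -227; Q=3: -228; Q=4: -224; Q=5: -225; Q=6: -238; Q=7: -261; Q=8: -310; Q=9: -391.
Profit is highest at Q = 0. Equivalently, the lowest AVC in the table is 55/5 ≈ $11 at Q = 5, and P = $6 falls below it — price never covers variable cost, so the firm shuts down and loses only its fixed cost.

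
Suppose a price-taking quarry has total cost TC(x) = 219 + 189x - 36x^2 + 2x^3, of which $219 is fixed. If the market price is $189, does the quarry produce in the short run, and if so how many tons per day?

Produce at x = 12

Strip out fixed cost: VC = 189x - 36x^2 + 2x^3. Then AVC = 189 - 36x + 2x^2 and MC = 189 - 72x + 6x^2.
AVC hits its minimum where MC = AVC, at x = 9, giving min AVC = 189 - 36·9 + 2·9^2 = $27.
P = $189 exceeds min AVC = $27, so the firm stays open.
P = MC gives -72x + 6x^2 = 0, with roots 0 and 12. Take the larger (rising MC): x* = 12.
Check: AVC at x = 12 is $45 ≤ P, so revenue covers variable cost.
Profit = P·x − TC = 189·12 − 759 = $1509.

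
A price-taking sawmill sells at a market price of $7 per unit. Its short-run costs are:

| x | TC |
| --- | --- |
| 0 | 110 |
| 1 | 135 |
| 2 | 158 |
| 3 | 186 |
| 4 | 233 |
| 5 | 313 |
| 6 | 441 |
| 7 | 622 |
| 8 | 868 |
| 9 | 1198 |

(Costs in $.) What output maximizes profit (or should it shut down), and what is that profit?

x = 0 (shut down); profit = -$110

Compute π = P·x − TC at each output: x=0: -110; x=1: -128; x=2: -144; x=3: -165; x=4: -205; x=5: -278; x=6: -399; x=7: -573; x=8: -812; x=9: -1135.
Profit is highest at x = 0. Equivalently, the lowest AVC in the table is 48/2 ≈ $24 at x = 2, and P = $7 falls below it — price never covers variable cost, so the firm shuts down and loses only its fixed cost.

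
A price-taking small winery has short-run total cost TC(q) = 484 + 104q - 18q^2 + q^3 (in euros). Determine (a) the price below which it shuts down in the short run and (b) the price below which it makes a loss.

Shutdown price = €23; break-even price = €71

Shutdown price = min AVC. AVC = 104 - 18q + q^2, with vertex at q = 9 and minimum €23.
ATC = 484/q + 104 - 18q + q^2. Setting dATC/dq = −484/q^2 − 18 + 2q = 0 gives q = 11 (since 2·11^3 − 18·11^2 = 484).
min ATC = 484/11 + 104 − 18·11 + 11^2 = €71. That is the break-even price.
Between these two prices the firm operates at a loss; above €71 it earns a profit.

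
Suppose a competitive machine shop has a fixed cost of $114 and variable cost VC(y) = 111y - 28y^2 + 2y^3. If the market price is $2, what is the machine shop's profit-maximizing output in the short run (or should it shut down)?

Shut down

From TC, MC = TC'(y) = 111 - 56y + 6y^2 and AVC = VC/y = 111 - 28y + 2y^2.
The AVC parabola has its vertex at y = 28/4 = 7, where AVC = 111 - 28·7 + 2·7^2 = $13.
P = $2 lies below min AVC = $13; no output level covers variable cost.
Shutting down limits the loss to fixed cost, $114.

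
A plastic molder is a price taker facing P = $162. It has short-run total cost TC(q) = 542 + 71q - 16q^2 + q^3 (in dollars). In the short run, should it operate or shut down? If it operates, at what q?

Produce at q = 13

Variable cost is VC = 71q - 16q^2 + q^3, so AVC = VC/q = 71 - 16q + q^2 and MC = dTC/dq = 71 - 32q + 3q^2.
AVC is minimized where dAVC/dq = -16 + 2q = 0, at q = 8; min AVC = 71 - 16·8 + 8^2 = $7.
P = $162 exceeds min AVC = $7, so the firm stays open.
P = MC gives -91 - 32q + 3q^2 = 0, with roots -7/3 and 13. Take the larger (rising MC): q* = 13.
Check: AVC at q = 13 is $32 ≤ P, so revenue covers variable cost.
Profit = P·q − TC = 162·13 − 958 = $1148.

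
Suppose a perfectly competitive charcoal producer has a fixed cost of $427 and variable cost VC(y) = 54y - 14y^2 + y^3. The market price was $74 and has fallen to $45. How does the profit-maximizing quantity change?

AVC = 54 - 14y + y^2, minimized at y = 7 where min AVC = $5. MC = 54 - 28y + 3y^2.
With P = $74 above the shutdown price, P = MC gives y = 10.
At P = $45 ≥ min AVC, set P = MC: y = 9. The firm stays open but cuts output.

Output falls from 10 to 9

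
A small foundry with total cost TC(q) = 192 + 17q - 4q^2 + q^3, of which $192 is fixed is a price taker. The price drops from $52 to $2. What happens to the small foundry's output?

AVC = 17 - 4q + q^2, minimized at q = 2 where min AVC = $13. MC = 17 - 8q + 3q^2.
With P = $52 above the shutdown price, P = MC gives q = 5.
At P = $2 < min AVC = $13, price no longer covers variable cost at any output, so the firm shuts down: q = 0.

Output falls from 5 to 0 (the firm shuts down)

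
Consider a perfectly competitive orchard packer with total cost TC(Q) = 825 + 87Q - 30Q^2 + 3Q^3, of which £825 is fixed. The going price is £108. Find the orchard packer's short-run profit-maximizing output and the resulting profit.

AVC = 87 - 30Q + 3Q^2; min AVC = £12 at Q = 5. Since P = £108 ≥ min AVC, the firm produces.
MC = 87 - 60Q + 9Q^2. Setting P = MC and taking the root on the rising branch gives Q* = 7.
TR = 108·7 = 756. TC = 825 + 168 = 993. Profit = 756 − 993 = -£237.
By producing, the firm covers all variable cost plus £588 of fixed cost; shutting down would lose the full £825.

Profit = -£237 at Q = 7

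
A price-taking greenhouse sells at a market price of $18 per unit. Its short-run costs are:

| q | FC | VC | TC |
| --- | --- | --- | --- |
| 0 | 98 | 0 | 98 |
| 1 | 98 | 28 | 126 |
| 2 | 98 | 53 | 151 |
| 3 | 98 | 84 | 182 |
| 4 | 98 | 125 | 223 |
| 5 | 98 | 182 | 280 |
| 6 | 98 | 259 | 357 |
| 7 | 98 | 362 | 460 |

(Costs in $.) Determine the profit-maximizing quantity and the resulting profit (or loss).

q = 0 (shut down); profit = -$98

Tabulate TR − TC: q=0: -98; q=1: -108; q=2: -115; q=3: -128; q=4: -151; q=5: -190; q=6: -249; q=7: -334.
Profit is highest at q = 0. Equivalently, the lowest AVC in the table is 53/2 ≈ $26.50 at q = 2, and P = $18 falls below it — price never covers variable cost, so the firm shuts down and loses only its fixed cost.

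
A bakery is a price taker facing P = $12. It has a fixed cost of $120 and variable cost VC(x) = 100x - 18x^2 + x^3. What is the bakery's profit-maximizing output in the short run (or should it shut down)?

Strip out fixed cost: VC = 100x - 18x^2 + x^3. Then AVC = 100 - 18x + x^2 and MC = 100 - 36x + 3x^2.
AVC hits its minimum where MC = AVC, at x = 9, giving min AVC = 100 - 18·9 + 9^2 = $19.
Since P = $12 < min AVC = $19, price fails to cover variable cost at any output.
Best response: produce nothing and absorb the $120 fixed cost.

Shut down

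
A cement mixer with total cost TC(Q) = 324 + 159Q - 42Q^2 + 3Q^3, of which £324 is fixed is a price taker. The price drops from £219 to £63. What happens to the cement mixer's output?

Output falls from 10 to 8

AVC = 159 - 42Q + 3Q^2, minimized at Q = 7 where min AVC = £12. MC = 159 - 84Q + 9Q^2.
With P = £219 above the shutdown price, P = MC gives Q = 10.
At P = £63 ≥ min AVC, set P = MC: Q = 8. The firm stays open but cuts output.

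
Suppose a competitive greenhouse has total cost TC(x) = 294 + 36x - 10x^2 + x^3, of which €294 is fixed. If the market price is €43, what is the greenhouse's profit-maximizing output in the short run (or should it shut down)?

Produce at x = 7

Variable cost is VC = 36x - 10x^2 + x^3, so AVC = VC/x = 36 - 10x + x^2 and MC = dTC/dx = 36 - 20x + 3x^2.
AVC is minimized where dAVC/dx = -10 + 2x = 0, at x = 5; min AVC = 36 - 10·5 + 5^2 = €11.
Because €43 ≥ €11, revenue can cover variable cost; the firm operates.
Set P = MC: 43 = 36 - 20x + 3x^2 → -7 - 20x + 3x^2 = 0. The roots are x = -1/3 and x = 7; the profit-maximizing output is on the rising part of MC, so x* = 7.
Check: AVC at x = 7 is €15 ≤ P, so revenue covers variable cost.
Profit = P·x − TC = 43·7 − 399 = -€98, a loss, but smaller than the €294 fixed cost the firm would lose by shutting down.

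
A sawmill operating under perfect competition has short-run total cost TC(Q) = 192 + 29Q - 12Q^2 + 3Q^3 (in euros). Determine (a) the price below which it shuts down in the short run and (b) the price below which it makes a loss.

AVC = 29 - 12Q + 3Q^2; minimized at Q = 2, giving min AVC = €17. That is the shutdown price.
ATC = 192/Q + 29 - 12Q + 3Q^2. Setting dATC/dQ = −192/Q^2 − 12 + 6Q = 0 gives Q = 4 (since 6·4^3 − 12·4^2 = 192).
min ATC = 192/4 + 29 − 12·4 + 3·4^2 = €77. That is the break-even price.
Between these two prices the firm operates at a loss; above €77 it earns a profit.

Shutdown price = €17; break-even price = €77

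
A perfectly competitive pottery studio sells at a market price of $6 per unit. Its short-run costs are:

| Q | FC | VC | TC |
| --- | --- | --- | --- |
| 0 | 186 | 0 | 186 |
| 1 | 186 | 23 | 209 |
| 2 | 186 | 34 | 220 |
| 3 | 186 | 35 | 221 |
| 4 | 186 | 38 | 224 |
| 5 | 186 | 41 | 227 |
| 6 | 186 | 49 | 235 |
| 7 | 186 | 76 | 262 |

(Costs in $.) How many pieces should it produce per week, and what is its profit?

Profit at each row (π = 6Q − TC): Q=0: -186; Q=1: -203; Q=2: -208; Q=3: -203; Q=4: -200; Q=5: -197; Q=6: -199; Q=7: -220.
Profit is highest at Q = 0. Equivalently, the lowest AVC in the table is 49/6 ≈ $8.17 at Q = 6, and P = $6 falls below it — price never covers variable cost, so the firm shuts down and loses only its fixed cost.

Q = 0 (shut down); profit = -$186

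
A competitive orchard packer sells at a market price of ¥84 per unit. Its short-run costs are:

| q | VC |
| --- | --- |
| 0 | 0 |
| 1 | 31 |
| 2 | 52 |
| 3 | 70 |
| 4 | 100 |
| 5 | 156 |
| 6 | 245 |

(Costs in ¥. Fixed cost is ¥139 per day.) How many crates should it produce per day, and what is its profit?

Tabulate TR − TC: q=0: -139; q=1: -86; q=2: -23; q=3: 43; q=4: 97; q=5: 125; q=6: 120.
Profit is maximized at q = 5. AVC there is 156/5 = ¥31.20 ≤ P, so producing beats shutting down (which would give -¥139).

q = 5; profit = ¥125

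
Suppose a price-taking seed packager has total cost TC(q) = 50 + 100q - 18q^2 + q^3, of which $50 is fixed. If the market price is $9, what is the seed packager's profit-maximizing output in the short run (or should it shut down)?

Variable cost is VC = 100q - 18q^2 + q^3, so AVC = VC/q = 100 - 18q + q^2 and MC = dTC/dq = 100 - 36q + 3q^2.
AVC hits its minimum where MC = AVC, at q = 9, giving min AVC = 100 - 18·9 + 9^2 = $19.
With P < min AVC ($9 < $19), every unit sold adds to the loss.
Best response: produce nothing and absorb the $50 fixed cost.

Shut down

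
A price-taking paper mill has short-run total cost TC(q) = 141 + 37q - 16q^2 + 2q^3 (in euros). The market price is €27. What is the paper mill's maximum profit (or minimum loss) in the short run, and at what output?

AVC = 37 - 16q + 2q^2 has its minimum €5 at q = 4; price €27 clears that bar, so the firm operates.
MC = 37 - 32q + 6q^2. Setting P = MC and taking the root on the rising branch gives q* = 5.
TR = 27·5 = 135. TC = 141 + 35 = 176. Profit = 135 − 176 = -€41.
That loss of €41 beats the €141 the firm would lose by shutting down; producing recovers €100 of fixed cost.

Profit = -€41 at q = 5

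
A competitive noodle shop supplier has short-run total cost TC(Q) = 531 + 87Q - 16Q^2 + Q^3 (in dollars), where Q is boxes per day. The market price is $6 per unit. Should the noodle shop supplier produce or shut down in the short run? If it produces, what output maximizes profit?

Shut down

Variable cost is VC = 87Q - 16Q^2 + Q^3, so AVC = VC/Q = 87 - 16Q + Q^2 and MC = dTC/dQ = 87 - 32Q + 3Q^2.
The AVC parabola has its vertex at Q = 16/2 = 8, where AVC = 87 - 16·8 + 8^2 = $23.
With P < min AVC ($6 < $23), every unit sold adds to the loss.
Best response: produce nothing and absorb the $531 fixed cost.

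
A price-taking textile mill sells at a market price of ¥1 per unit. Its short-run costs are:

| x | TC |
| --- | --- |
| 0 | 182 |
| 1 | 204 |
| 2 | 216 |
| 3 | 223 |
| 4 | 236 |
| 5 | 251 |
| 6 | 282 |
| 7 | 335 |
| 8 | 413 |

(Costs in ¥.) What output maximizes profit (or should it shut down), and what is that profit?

x = 0 (shut down); profit = -¥182

Compute π = P·x − TC at each output: x=0: -182; x=1: -203; x=2: -214; x=3: -220; x=4: -232; x=5: -246; x=6: -276; x=7: -328; x=8: -405.
Profit is highest at x = 0. Equivalently, the lowest AVC in the table is 54/4 ≈ ¥13.50 at x = 4, and P = ¥1 falls below it — price never covers variable cost, so the firm shuts down and loses only its fixed cost.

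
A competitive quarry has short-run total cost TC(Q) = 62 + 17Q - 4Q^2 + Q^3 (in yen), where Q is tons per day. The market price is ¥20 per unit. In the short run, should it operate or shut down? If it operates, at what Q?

Produce at Q = 3

Strip out fixed cost: VC = 17Q - 4Q^2 + Q^3. Then AVC = 17 - 4Q + Q^2 and MC = 17 - 8Q + 3Q^2.
The AVC parabola has its vertex at Q = 4/2 = 2, where AVC = 17 - 4·2 + 2^2 = ¥13.
Since P = ¥20 ≥ min AVC = ¥13, price covers variable cost and the firm should produce.
P = MC gives -3 - 8Q + 3Q^2 = 0, with roots -1/3 and 3. Take the larger (rising MC): Q* = 3.
Check: AVC at Q = 3 is ¥14 ≤ P, so revenue covers variable cost.
Profit = P·Q − TC = 20·3 − 104 = -¥44, a loss, but smaller than the ¥62 fixed cost the firm would lose by shutting down.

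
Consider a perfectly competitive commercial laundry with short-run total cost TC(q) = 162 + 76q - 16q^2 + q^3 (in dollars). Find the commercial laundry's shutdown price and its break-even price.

Shutdown price = min AVC. AVC = 76 - 16q + q^2, with vertex at q = 8 and minimum $12.
ATC = 162/q + 76 - 16q + q^2. Setting dATC/dq = −162/q^2 − 16 + 2q = 0 gives q = 9 (since 2·9^3 − 16·9^2 = 162).
min ATC = 162/9 + 76 − 16·9 + 9^2 = $31. That is the break-even price.
Between these two prices the firm operates at a loss; above $31 it earns a profit.

Shutdown price = $12; break-even price = $31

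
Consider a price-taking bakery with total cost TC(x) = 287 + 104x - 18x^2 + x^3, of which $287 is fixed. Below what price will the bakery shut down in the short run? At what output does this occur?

The firm shuts down when price falls below the minimum of average variable cost. AVC = VC/x = 104 - 18x + x^2.
dAVC/dx = -18 + 2x = 0 gives x = 9. min AVC = 104 - 18·9 + 9^2 = 23.
The firm shuts down for any P below $23.

$23 per unit, at x = 9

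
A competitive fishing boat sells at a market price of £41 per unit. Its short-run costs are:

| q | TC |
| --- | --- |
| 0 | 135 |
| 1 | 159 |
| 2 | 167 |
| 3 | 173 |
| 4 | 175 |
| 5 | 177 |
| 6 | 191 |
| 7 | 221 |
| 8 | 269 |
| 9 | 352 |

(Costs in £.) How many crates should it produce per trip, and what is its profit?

q = 7; profit = £66

Profit at each row (π = 41q − TC): q=0: -135; q=1: -118; q=2: -85; q=3: -50; q=4: -11; q=5: 28; q=6: 55; q=7: 66; q=8: 59; q=9: 17.
Profit is maximized at q = 7. AVC there is 86/7 = £12.29 ≤ P, so producing beats shutting down (which would give -£135).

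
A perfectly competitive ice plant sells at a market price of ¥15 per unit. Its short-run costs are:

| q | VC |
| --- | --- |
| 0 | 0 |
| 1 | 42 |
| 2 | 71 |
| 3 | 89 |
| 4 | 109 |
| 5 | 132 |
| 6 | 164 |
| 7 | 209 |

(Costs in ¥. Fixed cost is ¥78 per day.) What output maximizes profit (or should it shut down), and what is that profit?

q = 0 (shut down); profit = -¥78

Profit at each row (π = 15q − TC): q=0: -78; q=1: -105; q=2: -119; q=3: -122; q=4: -127; q=5: -135; q=6: -152; q=7: -182.
Profit is highest at q = 0. Equivalently, the lowest AVC in the table is 132/5 ≈ ¥26.40 at q = 5, and P = ¥15 falls below it — price never covers variable cost, so the firm shuts down and loses only its fixed cost.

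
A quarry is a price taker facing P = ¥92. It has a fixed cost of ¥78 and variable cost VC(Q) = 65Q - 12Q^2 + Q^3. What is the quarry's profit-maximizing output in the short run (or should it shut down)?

Produce at Q = 9

From TC, MC = TC'(Q) = 65 - 24Q + 3Q^2 and AVC = VC/Q = 65 - 12Q + Q^2.
AVC hits its minimum where MC = AVC, at Q = 6, giving min AVC = 65 - 12·6 + 6^2 = ¥29.
Because ¥92 ≥ ¥29, revenue can cover variable cost; the firm operates.
Solving P = MC: -27 - 24Q + 3Q^2 = 0 ⇒ Q = -1 or 9. On the upward-sloping branch, Q* = 9.
Check: AVC at Q = 9 is ¥38 ≤ P, so revenue covers variable cost.
Profit = P·Q − TC = 92·9 − 420 = ¥408.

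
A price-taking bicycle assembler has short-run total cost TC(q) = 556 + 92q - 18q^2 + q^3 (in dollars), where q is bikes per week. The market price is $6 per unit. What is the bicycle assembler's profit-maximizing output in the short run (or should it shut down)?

Shut down

Strip out fixed cost: VC = 92q - 18q^2 + q^3. Then AVC = 92 - 18q + q^2 and MC = 92 - 36q + 3q^2.
AVC hits its minimum where MC = AVC, at q = 9, giving min AVC = 92 - 18·9 + 9^2 = $11.
Since P = $6 < min AVC = $11, price fails to cover variable cost at any output.
Best response: produce nothing and absorb the $556 fixed cost.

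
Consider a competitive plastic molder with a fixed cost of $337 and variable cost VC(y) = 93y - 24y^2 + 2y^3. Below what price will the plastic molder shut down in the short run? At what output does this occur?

The firm shuts down when price falls below the minimum of average variable cost. AVC = VC/y = 93 - 24y + 2y^2.
At the minimum of AVC, MC = AVC. MC = 93 - 48y + 6y^2; setting MC = AVC gives 4y^2 - 24y = 0, so y = 6. min AVC = 21.
So the shutdown price is $21.

$21 per unit, at y = 6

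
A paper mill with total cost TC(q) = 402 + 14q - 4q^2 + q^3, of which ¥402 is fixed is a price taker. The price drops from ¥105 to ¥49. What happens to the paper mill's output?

MC = 14 - 8q + 3q^2; the shutdown threshold is min AVC = ¥10 (at q = 2).
At P = ¥105 ≥ min AVC, set P = MC on the rising branch: q = 7.
At P = ¥49 ≥ min AVC, set P = MC: q = 5. The firm stays open but cuts output.

Output falls from 7 to 5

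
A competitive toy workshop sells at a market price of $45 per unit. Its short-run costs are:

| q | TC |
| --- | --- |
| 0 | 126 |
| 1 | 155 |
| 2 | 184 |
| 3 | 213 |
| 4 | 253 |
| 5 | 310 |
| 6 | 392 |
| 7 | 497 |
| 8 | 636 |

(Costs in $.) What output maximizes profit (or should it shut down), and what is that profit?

q = 4; profit = -$73

Profit at each row (π = 45q − TC): q=0: -126; q=1: -110; q=2: -94; q=3: -78; q=4: -73; q=5: -85; q=6: -122; q=7: -182; q=8: -276.
Profit is maximized at q = 4. AVC there is 127/4 = $31.75 ≤ P, so producing beats shutting down (which would give -$126).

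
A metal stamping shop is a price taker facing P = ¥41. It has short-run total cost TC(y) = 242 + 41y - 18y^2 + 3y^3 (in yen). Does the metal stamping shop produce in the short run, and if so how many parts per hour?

Strip out fixed cost: VC = 41y - 18y^2 + 3y^3. Then AVC = 41 - 18y + 3y^2 and MC = 41 - 36y + 9y^2.
AVC hits its minimum where MC = AVC, at y = 3, giving min AVC = 41 - 18·3 + 3·3^2 = ¥14.
P = ¥41 exceeds min AVC = ¥14, so the firm stays open.
Set P = MC: 41 = 41 - 36y + 9y^2 → -36y + 9y^2 = 0. The roots are y = 0 and y = 4; the profit-maximizing output is on the rising part of MC, so y* = 4.
Check: AVC at y = 4 is ¥17 ≤ P, so revenue covers variable cost.
Profit = P·y − TC = 41·4 − 310 = -¥146, a loss, but smaller than the ¥242 fixed cost the firm would lose by shutting down.

Produce at y = 4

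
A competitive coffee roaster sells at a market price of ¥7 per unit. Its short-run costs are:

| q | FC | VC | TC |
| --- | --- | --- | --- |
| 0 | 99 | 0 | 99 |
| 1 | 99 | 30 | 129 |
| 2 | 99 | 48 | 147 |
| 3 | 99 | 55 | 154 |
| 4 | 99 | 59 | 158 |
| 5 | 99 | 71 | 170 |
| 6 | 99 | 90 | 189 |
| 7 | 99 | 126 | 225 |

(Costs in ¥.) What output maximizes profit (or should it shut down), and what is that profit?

Compute π = P·q − TC at each output: q=0: -99; q=1: -122; q=2: -133; q=3: -133; q=4: -130; q=5: -135; q=6: -147; q=7: -176.
Profit is highest at q = 0. Equivalently, the lowest AVC in the table is 71/5 ≈ ¥14.20 at q = 5, and P = ¥7 falls below it — price never covers variable cost, so the firm shuts down and loses only its fixed cost.

q = 0 (shut down); profit = -¥99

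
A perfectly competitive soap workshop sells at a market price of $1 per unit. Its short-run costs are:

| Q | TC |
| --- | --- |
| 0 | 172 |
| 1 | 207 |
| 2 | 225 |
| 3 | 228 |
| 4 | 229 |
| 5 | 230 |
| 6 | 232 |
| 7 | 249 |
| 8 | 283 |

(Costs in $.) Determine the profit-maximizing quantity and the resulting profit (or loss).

Compute π = P·Q − TC at each output: Q=0: -172; Q=1: -206; Q=2: -223; Q=3: -225; Q=4: -225; Q=5: -225; Q=6: -226; Q=7: -242; Q=8: -275.
Profit is highest at Q = 0. Equivalently, the lowest AVC in the table is 60/6 ≈ $10 at Q = 6, and P = $1 falls below it — price never covers variable cost, so the firm shuts down and loses only its fixed cost.

Q = 0 (shut down); profit = -$172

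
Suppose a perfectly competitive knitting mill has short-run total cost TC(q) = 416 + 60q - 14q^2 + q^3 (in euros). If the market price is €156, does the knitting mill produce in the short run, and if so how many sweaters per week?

Produce at q = 12

From TC, MC = TC'(q) = 60 - 28q + 3q^2 and AVC = VC/q = 60 - 14q + q^2.
The AVC parabola has its vertex at q = 14/2 = 7, where AVC = 60 - 14·7 + 7^2 = €11.
Since P = €156 ≥ min AVC = €11, price covers variable cost and the firm should produce.
Set P = MC: 156 = 60 - 28q + 3q^2 → -96 - 28q + 3q^2 = 0. The roots are q = -8/3 and q = 12; the profit-maximizing output is on the rising part of MC, so q* = 12.
Check: AVC at q = 12 is €36 ≤ P, so revenue covers variable cost.
Profit = P·q − TC = 156·12 − 848 = €1024.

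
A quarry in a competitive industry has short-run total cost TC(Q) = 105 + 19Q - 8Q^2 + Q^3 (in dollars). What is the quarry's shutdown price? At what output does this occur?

The shutdown price is the minimum of AVC. VC = 19Q - 8Q^2 + Q^3, so AVC = 19 - 8Q + Q^2.
dAVC/dQ = -8 + 2Q = 0 gives Q = 4. min AVC = 19 - 8·4 + 4^2 = 3.
For P < $3 the firm produces nothing.

$3 per unit, at Q = 4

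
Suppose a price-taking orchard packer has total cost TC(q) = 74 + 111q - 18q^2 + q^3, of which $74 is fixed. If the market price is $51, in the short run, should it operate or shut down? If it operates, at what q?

From TC, MC = TC'(q) = 111 - 36q + 3q^2 and AVC = VC/q = 111 - 18q + q^2.
AVC hits its minimum where MC = AVC, at q = 9, giving min AVC = 111 - 18·9 + 9^2 = $30.
Because $51 ≥ $30, revenue can cover variable cost; the firm operates.
Set P = MC: 51 = 111 - 36q + 3q^2 → 60 - 36q + 3q^2 = 0. The roots are q = 2 and q = 10; the profit-maximizing output is on the rising part of MC, so q* = 10.
Check: AVC at q = 10 is $31 ≤ P, so revenue covers variable cost.
Profit = P·q − TC = 51·10 − 384 = $126.

Produce at q = 10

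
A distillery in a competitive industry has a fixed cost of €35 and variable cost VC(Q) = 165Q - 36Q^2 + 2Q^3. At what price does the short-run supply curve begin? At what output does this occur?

€3 per unit, at Q = 9

The shutdown price is the minimum of AVC. VC = 165Q - 36Q^2 + 2Q^3, so AVC = 165 - 36Q + 2Q^2.
At the minimum of AVC, MC = AVC. MC = 165 - 72Q + 6Q^2; setting MC = AVC gives 4Q^2 - 36Q = 0, so Q = 9. min AVC = 3.
The firm shuts down for any P below €3.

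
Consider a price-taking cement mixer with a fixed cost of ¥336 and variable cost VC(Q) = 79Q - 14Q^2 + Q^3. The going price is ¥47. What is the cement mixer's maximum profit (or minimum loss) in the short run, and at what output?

AVC = 79 - 14Q + Q^2; min AVC = ¥30 at Q = 7. Since P = ¥47 ≥ min AVC, the firm produces.
MC = 79 - 28Q + 3Q^2. Setting P = MC and taking the root on the rising branch gives Q* = 8.
TR = 47·8 = 376. TC = 336 + 248 = 584. Profit = 376 − 584 = -¥208.
That loss of ¥208 beats the ¥336 the firm would lose by shutting down; producing recovers ¥128 of fixed cost.

Profit = -¥208 at Q = 8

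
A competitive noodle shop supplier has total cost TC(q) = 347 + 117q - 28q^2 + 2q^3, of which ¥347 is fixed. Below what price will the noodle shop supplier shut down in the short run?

The shutdown price is the minimum of AVC. VC = 117q - 28q^2 + 2q^3, so AVC = 117 - 28q + 2q^2.
At the minimum of AVC, MC = AVC. MC = 117 - 56q + 6q^2; setting MC = AVC gives 4q^2 - 28q = 0, so q = 7. min AVC = 19.
So the shutdown price is ¥19.

¥19 per unit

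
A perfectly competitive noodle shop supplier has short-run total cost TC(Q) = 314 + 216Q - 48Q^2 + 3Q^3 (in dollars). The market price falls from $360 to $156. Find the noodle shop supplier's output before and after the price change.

Output falls from 12 to 10

MC = 216 - 96Q + 9Q^2; the shutdown threshold is min AVC = $24 (at Q = 8).
At P = $360 ≥ min AVC, set P = MC on the rising branch: Q = 12.
At P = $156 ≥ min AVC, set P = MC: Q = 10. The firm stays open but cuts output.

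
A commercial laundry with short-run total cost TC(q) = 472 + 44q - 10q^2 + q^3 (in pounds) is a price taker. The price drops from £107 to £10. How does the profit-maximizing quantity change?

Output falls from 9 to 0 (the firm shuts down)

AVC = 44 - 10q + q^2, minimized at q = 5 where min AVC = £19. MC = 44 - 20q + 3q^2.
At P = £107 ≥ min AVC, set P = MC on the rising branch: q = 9.
At P = £10 < min AVC = £19, price no longer covers variable cost at any output, so the firm shuts down: q = 0.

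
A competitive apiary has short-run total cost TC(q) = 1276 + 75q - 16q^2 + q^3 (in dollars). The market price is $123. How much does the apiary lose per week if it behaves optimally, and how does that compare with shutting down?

AVC = 75 - 16q + q^2 has its minimum $11 at q = 8; price $123 clears that bar, so the firm operates.
MC = 75 - 32q + 3q^2. Setting P = MC and taking the root on the rising branch gives q* = 12.
TR = 123·12 = 1476. TC = 1276 + 324 = 1600. Profit = 1476 − 1600 = -$124.
Shutting down would mean losing the fixed cost of $1276, so operating at a loss of $124 is better by $1152.

Profit = -$124 at q = 12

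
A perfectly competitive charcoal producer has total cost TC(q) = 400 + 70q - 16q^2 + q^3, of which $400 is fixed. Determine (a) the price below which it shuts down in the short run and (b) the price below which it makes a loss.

AVC = 70 - 16q + q^2; minimized at q = 8, giving min AVC = $6. That is the shutdown price.
ATC = 400/q + 70 - 16q + q^2. Setting dATC/dq = −400/q^2 − 16 + 2q = 0 gives q = 10 (since 2·10^3 − 16·10^2 = 400).
min ATC = 400/10 + 70 − 16·10 + 10^2 = $50. That is the break-even price.
Between these two prices the firm operates at a loss; above $50 it earns a profit.

Shutdown price = $6; break-even price = $50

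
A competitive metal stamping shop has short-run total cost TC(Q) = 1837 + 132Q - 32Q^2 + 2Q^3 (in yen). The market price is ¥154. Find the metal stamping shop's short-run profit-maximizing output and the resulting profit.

AVC = 132 - 32Q + 2Q^2 has its minimum ¥4 at Q = 8; price ¥154 clears that bar, so the firm operates.
MC = 132 - 64Q + 6Q^2. Setting P = MC and taking the root on the rising branch gives Q* = 11.
TR = 154·11 = 1694. TC = 1837 + 242 = 2079. Profit = 1694 − 2079 = -¥385.
By producing, the firm covers all variable cost plus ¥1452 of fixed cost; shutting down would lose the full ¥1837.

Profit = -¥385 at Q = 11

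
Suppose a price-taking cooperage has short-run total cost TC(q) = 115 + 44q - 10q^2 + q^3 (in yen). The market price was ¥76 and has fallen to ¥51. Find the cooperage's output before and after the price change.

Output falls from 8 to 7

MC = 44 - 20q + 3q^2; the shutdown threshold is min AVC = ¥19 (at q = 5).
At P = ¥76 ≥ min AVC, set P = MC on the rising branch: q = 8.
At P = ¥51 ≥ min AVC, set P = MC: q = 7. The firm stays open but cuts output.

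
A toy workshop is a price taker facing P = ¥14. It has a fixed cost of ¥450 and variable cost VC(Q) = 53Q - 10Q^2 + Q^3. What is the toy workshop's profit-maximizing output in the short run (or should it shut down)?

From TC, MC = TC'(Q) = 53 - 20Q + 3Q^2 and AVC = VC/Q = 53 - 10Q + Q^2.
AVC hits its minimum where MC = AVC, at Q = 5, giving min AVC = 53 - 10·5 + 5^2 = ¥28.
With P < min AVC (¥14 < ¥28), every unit sold adds to the loss.
Shutting down limits the loss to fixed cost, ¥450.

Shut down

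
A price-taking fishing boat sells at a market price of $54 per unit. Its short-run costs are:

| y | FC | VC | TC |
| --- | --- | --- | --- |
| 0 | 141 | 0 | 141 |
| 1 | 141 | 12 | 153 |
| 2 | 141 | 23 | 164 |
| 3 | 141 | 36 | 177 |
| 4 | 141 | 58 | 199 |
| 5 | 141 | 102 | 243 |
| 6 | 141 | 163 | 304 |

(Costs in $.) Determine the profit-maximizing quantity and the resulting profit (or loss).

y = 5; profit = $27

Compute π = P·y − TC at each output: y=0: -141; y=1: -99; y=2: -56; y=3: -15; y=4: 17; y=5: 27; y=6: 20.
Profit is maximized at y = 5. AVC there is 102/5 = $20.40 ≤ P, so producing beats shutting down (which would give -$141).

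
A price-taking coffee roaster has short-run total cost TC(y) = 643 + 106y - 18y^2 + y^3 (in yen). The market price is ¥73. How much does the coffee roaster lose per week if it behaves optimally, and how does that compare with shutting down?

Profit = -¥159 at y = 11

AVC = 106 - 18y + y^2 has its minimum ¥25 at y = 9; price ¥73 clears that bar, so the firm operates.
MC = 106 - 36y + 3y^2. Setting P = MC and taking the root on the rising branch gives y* = 11.
TR = 73·11 = 803. TC = 643 + 319 = 962. Profit = 803 − 962 = -¥159.
By producing, the firm covers all variable cost plus ¥484 of fixed cost; shutting down would lose the full ¥643.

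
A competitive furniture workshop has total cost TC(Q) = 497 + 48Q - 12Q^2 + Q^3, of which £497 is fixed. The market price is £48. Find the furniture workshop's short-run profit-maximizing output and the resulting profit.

Profit = -£241 at Q = 8

AVC = 48 - 12Q + Q^2; min AVC = £12 at Q = 6. Since P = £48 ≥ min AVC, the firm produces.
With MC = 48 - 24Q + 3Q^2, P = MC on the upward-sloping part at Q* = 8.
TR = 48·8 = 384. TC = 497 + 128 = 625. Profit = 384 − 625 = -£241.
By producing, the firm covers all variable cost plus £256 of fixed cost; shutting down would lose the full £497.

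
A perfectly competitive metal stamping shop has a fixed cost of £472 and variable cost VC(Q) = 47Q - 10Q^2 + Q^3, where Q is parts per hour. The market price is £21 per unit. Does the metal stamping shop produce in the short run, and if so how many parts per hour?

Shut down

Variable cost is VC = 47Q - 10Q^2 + Q^3, so AVC = VC/Q = 47 - 10Q + Q^2 and MC = dTC/dQ = 47 - 20Q + 3Q^2.
AVC hits its minimum where MC = AVC, at Q = 5, giving min AVC = 47 - 10·5 + 5^2 = £22.
P = £21 lies below min AVC = £22; no output level covers variable cost.
Shutting down limits the loss to fixed cost, £472.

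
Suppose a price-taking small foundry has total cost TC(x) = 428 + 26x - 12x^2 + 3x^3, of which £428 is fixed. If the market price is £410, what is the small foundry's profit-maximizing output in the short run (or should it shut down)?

From TC, MC = TC'(x) = 26 - 24x + 9x^2 and AVC = VC/x = 26 - 12x + 3x^2.
The AVC parabola has its vertex at x = 12/6 = 2, where AVC = 26 - 12·2 + 3·2^2 = £14.
P = £410 exceeds min AVC = £14, so the firm stays open.
P = MC gives -384 - 24x + 9x^2 = 0, with roots -16/3 and 8. Take the larger (rising MC): x* = 8.
Check: AVC at x = 8 is £122 ≤ P, so revenue covers variable cost.
Profit = P·x − TC = 410·8 − 1404 = £1876.

Produce at x = 8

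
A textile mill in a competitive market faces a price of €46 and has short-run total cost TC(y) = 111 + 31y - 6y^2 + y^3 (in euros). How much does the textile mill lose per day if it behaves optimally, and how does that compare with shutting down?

AVC = 31 - 6y + y^2; min AVC = €22 at y = 3. Since P = €46 ≥ min AVC, the firm produces.
With MC = 31 - 12y + 3y^2, P = MC on the upward-sloping part at y* = 5.
TR = 46·5 = 230. TC = 111 + 130 = 241. Profit = 230 − 241 = -€11.
By producing, the firm covers all variable cost plus €100 of fixed cost; shutting down would lose the full €111.

Profit = -€11 at y = 5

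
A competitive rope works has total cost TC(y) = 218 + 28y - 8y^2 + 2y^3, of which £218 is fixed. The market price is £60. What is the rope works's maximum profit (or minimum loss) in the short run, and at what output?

AVC = 28 - 8y + 2y^2 has its minimum £20 at y = 2; price £60 clears that bar, so the firm operates.
MC = 28 - 16y + 6y^2. Setting P = MC and taking the root on the rising branch gives y* = 4.
TR = 60·4 = 240. TC = 218 + 112 = 330. Profit = 240 − 330 = -£90.
That loss of £90 beats the £218 the firm would lose by shutting down; producing recovers £128 of fixed cost.

Profit = -£90 at y = 4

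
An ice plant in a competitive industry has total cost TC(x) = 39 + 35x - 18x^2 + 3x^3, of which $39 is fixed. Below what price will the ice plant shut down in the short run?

$8 per unit

Short-run supply begins at min AVC. From VC = 35x - 18x^2 + 3x^3, AVC = 35 - 18x + 3x^2.
At the minimum of AVC, MC = AVC. MC = 35 - 36x + 9x^2; setting MC = AVC gives 6x^2 - 18x = 0, so x = 3. min AVC = 8.
The firm shuts down for any P below $8.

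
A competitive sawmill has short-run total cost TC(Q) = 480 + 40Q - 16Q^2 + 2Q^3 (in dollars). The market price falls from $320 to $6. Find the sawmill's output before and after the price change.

AVC = 40 - 16Q + 2Q^2, minimized at Q = 4 where min AVC = $8. MC = 40 - 32Q + 6Q^2.
At P = $320 ≥ min AVC, set P = MC on the rising branch: Q = 10.
At P = $6 < min AVC = $8, price no longer covers variable cost at any output, so the firm shuts down: Q = 0.

Output falls from 10 to 0 (the firm shuts down)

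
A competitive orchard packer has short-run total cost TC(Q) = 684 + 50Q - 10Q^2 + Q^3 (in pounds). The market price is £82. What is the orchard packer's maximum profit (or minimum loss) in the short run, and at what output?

Profit = -£300 at Q = 8

AVC = 50 - 10Q + Q^2; min AVC = £25 at Q = 5. Since P = £82 ≥ min AVC, the firm produces.
MC = 50 - 20Q + 3Q^2. Setting P = MC and taking the root on the rising branch gives Q* = 8.
TR = 82·8 = 656. TC = 684 + 272 = 956. Profit = 656 − 956 = -£300.
That loss of £300 beats the £684 the firm would lose by shutting down; producing recovers £384 of fixed cost.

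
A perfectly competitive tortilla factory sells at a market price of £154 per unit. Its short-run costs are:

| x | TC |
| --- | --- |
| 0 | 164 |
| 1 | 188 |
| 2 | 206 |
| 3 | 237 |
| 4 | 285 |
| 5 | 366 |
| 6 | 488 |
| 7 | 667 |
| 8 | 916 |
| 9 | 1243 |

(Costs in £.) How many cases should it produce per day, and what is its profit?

Tabulate TR − TC: x=0: -164; x=1: -34; x=2: 102; x=3: 225; x=4: 331; x=5: 404; x=6: 436; x=7: 411; x=8: 316; x=9: 143.
Profit is maximized at x = 6. AVC there is 324/6 = £54 ≤ P, so producing beats shutting down (which would give -£164).

x = 6; profit = £436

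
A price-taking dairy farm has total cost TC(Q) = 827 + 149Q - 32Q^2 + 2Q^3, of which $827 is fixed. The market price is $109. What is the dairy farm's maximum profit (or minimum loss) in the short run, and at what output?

Profit = -$27 at Q = 10

AVC = 149 - 32Q + 2Q^2; min AVC = $21 at Q = 8. Since P = $109 ≥ min AVC, the firm produces.
With MC = 149 - 64Q + 6Q^2, P = MC on the upward-sloping part at Q* = 10.
TR = 109·10 = 1090. TC = 827 + 290 = 1117. Profit = 1090 − 1117 = -$27.
Shutting down would mean losing the fixed cost of $827, so operating at a loss of $27 is better by $800.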